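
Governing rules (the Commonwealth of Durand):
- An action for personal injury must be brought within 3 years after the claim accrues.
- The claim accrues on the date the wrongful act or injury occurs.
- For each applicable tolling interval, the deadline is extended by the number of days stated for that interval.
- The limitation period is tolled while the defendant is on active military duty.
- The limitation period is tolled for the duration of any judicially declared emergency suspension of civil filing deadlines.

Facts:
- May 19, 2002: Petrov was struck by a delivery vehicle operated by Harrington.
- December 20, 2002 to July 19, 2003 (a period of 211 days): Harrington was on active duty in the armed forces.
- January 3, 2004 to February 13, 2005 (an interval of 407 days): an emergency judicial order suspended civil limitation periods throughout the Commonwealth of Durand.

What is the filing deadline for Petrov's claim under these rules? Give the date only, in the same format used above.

January 27, 2007

The claim accrued on May 19, 2002, the date of the act.
Adding the 3 years base period to May 19, 2002 gives a deadline of May 19, 2005, before any tolling.
Because the defendant's active military service ran from December 20, 2002 to July 19, 2003, the deadline is extended by 211 days to December 16, 2005.
Because the emergency suspension of filing deadlines ran from January 3, 2004 to February 13, 2005, the deadline is extended by 407 days to January 27, 2007.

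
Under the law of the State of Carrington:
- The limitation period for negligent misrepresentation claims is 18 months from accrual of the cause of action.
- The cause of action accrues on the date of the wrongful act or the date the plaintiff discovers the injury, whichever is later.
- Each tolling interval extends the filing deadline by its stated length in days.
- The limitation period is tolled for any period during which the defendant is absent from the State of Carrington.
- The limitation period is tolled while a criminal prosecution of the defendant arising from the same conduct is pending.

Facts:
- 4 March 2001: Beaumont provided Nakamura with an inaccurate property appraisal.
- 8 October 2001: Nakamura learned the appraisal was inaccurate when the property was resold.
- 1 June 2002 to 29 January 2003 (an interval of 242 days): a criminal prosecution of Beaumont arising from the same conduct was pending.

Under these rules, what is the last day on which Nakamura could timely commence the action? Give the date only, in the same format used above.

Taking the later of the act (4 March 2001) and discovery (8 October 2001), the claim accrued on 8 October 2001.
18 months from 8 October 2001 is 8 April 2003.
The pending criminal prosecution from 1 June 2002 to 29 January 2003 tolled the period for 242 days, extending the deadline to 6 December 2003.

6 December 2003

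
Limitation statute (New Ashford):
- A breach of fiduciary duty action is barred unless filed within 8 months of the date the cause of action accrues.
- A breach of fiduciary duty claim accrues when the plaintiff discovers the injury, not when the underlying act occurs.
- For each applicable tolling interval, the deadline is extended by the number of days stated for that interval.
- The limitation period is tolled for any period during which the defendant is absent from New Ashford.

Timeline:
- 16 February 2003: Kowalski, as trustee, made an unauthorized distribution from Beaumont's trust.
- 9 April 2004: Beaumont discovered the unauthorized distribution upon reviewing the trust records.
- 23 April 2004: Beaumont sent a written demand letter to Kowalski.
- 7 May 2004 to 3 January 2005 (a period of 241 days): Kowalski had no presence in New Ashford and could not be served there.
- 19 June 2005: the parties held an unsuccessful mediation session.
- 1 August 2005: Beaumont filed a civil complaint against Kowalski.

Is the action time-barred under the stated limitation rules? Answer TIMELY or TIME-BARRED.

TIMELY

The claim did not accrue until Beaumont discovered the injury on 9 April 2004; the 16 February 2003 act date does not start the clock under the stated rule.
The untolled deadline — 8 months after 9 April 2004 — is 9 December 2004.
The period was tolled for 241 days by the defendant's absence from the jurisdiction (7 May 2004 to 3 January 2005), pushing the deadline to 7 August 2005.
The other events in the timeline have no effect on the limitation period under the stated rules.
Filing on 1 August 2005 beat the 7 August 2005 deadline — the action is timely.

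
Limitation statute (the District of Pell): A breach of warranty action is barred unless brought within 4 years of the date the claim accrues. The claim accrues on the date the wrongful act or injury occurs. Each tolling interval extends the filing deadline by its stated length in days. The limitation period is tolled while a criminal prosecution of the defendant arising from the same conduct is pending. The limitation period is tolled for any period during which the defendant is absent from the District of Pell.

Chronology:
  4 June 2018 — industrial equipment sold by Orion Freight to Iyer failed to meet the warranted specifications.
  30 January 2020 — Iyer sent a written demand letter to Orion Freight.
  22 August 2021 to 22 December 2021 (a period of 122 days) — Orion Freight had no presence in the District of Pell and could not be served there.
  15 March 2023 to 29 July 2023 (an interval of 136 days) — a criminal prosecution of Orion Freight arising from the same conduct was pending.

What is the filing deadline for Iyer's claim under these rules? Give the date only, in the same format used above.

The limitation period began to run on 4 June 2018.
The untolled deadline — 4 years after 4 June 2018 — is 4 June 2022.
The defendant's absence from the jurisdiction from 22 August 2021 to 22 December 2021 tolled the period for 122 days, extending the deadline to 4 October 2022.
The pending criminal prosecution from 15 March 2023 to 29 July 2023 began after the period had already run on 4 October 2022, so it has no tolling effect.
Nothing else in the chronology tolls or restarts the period.

4 October 2022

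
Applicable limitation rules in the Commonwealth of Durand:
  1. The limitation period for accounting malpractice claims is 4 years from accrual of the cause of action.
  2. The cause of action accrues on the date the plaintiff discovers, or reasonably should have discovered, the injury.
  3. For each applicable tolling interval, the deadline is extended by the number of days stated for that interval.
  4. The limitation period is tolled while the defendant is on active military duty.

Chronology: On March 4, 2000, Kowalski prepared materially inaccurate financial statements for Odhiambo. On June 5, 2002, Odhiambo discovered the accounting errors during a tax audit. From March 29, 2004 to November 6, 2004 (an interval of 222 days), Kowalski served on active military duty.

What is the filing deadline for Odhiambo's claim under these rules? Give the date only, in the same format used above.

January 13, 2007

The claim did not accrue until Odhiambo discovered the injury on June 5, 2002; the March 4, 2000 act date does not start the clock under the stated rule.
Adding the 4 years base period to June 5, 2002 gives a deadline of June 5, 2006, before any tolling.
The period was tolled for 222 days by the defendant's active military service (March 29, 2004 to November 6, 2004), pushing the deadline to January 13, 2007.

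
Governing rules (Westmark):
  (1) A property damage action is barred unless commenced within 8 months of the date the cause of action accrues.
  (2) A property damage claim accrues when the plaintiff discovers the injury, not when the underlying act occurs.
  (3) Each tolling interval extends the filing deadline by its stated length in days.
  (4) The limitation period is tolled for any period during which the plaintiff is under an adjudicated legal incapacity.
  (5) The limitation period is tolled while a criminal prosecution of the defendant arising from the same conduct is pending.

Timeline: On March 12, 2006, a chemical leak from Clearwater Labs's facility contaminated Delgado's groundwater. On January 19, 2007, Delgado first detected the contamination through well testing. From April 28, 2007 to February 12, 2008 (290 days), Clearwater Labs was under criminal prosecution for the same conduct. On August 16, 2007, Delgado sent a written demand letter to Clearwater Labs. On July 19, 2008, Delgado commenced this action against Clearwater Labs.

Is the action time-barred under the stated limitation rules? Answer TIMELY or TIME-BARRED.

TIME-BARRED

Accrual is tied to discovery, so the period began on January 19, 2007 rather than on March 12, 2006 when the act occurred.
8 months from January 19, 2007 is September 19, 2007.
Because the pending criminal prosecution ran from April 28, 2007 to February 12, 2008, the deadline is extended by 290 days to July 5, 2008.
None of the other events listed affects the running of the period under the stated rules.
The July 19, 2008 filing falls after the July 5, 2008 deadline; the claim is time-barred.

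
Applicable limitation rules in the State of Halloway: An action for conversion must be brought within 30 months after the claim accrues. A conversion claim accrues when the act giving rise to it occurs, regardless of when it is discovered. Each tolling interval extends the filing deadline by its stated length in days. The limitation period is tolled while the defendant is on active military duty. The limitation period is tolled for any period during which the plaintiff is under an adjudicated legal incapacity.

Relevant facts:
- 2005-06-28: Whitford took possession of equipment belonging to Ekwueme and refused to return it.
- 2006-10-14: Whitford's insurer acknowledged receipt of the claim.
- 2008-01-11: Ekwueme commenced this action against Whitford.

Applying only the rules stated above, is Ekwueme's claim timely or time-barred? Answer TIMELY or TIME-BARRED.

TIME-BARRED

The claim accrued on 2005-06-28, when the wrongful act occurred.
Adding the 30 months base period to 2005-06-28 gives a deadline of 2007-12-28, before any tolling.
Nothing else in the chronology tolls or restarts the period.
Filing on 2008-01-11 missed the 2007-12-28 deadline — the action is time-barred.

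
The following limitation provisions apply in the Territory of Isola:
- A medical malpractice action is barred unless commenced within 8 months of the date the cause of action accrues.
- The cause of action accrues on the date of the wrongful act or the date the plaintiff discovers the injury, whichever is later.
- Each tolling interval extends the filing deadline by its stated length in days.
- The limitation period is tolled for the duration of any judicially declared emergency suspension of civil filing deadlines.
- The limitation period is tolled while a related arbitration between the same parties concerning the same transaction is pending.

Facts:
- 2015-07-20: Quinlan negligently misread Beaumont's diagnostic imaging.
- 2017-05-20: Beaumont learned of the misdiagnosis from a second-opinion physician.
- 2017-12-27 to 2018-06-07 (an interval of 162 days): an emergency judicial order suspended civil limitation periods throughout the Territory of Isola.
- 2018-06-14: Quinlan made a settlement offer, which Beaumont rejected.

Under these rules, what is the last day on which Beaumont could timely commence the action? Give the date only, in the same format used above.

The claim accrued on 2017-05-20 — the later of the 2015-07-20 act and the 2017-05-20 discovery.
Adding the 8 months base period to 2017-05-20 gives a deadline of 2018-01-20, before any tolling.
The period was tolled for 162 days by the emergency suspension of filing deadlines (2017-12-27 to 2018-06-07), pushing the deadline to 2018-07-01.
None of the other events listed affects the running of the period under the stated rules.

2018-07-01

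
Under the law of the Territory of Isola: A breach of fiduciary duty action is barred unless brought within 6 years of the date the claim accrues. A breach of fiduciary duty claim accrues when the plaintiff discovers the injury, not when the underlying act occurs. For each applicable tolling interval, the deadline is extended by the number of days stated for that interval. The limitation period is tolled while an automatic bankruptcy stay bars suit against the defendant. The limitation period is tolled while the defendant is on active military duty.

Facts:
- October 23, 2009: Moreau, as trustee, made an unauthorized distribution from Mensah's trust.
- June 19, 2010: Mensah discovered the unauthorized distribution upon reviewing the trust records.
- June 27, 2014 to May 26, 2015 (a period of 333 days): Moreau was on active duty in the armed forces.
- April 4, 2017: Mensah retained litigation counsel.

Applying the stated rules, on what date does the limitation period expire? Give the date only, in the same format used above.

Under the discovery rule, the claim accrued on June 19, 2010, when Mensah discovered the injury — not on the October 23, 2009 date of the underlying act.
6 years from June 19, 2010 is June 19, 2016.
The defendant's active military service from June 27, 2014 to May 26, 2015 tolled the period for 333 days, extending the deadline to May 18, 2017.
None of the other events listed affects the running of the period under the stated rules.

May 18, 2017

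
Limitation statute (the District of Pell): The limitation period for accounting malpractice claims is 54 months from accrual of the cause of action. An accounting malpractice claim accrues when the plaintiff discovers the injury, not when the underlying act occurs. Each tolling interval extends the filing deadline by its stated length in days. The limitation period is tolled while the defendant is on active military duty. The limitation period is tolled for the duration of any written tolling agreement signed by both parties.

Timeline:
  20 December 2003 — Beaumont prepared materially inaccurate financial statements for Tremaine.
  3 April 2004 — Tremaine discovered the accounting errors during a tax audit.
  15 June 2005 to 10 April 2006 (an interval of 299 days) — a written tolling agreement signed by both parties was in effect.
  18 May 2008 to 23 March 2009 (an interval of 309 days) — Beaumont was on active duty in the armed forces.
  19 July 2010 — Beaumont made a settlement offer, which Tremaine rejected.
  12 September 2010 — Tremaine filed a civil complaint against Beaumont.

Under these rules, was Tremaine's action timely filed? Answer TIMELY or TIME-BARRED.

TIME-BARRED

Under the discovery rule, the claim accrued on 3 April 2004, when Tremaine discovered the injury — not on the 20 December 2003 date of the underlying act.
Adding the 54 months base period to 3 April 2004 gives a deadline of 3 October 2008, before any tolling.
Because the written tolling agreement ran from 15 June 2005 to 10 April 2006, the deadline is extended by 299 days to 29 July 2009.
The period was tolled for 309 days by the defendant's active military service (18 May 2008 to 23 March 2009), pushing the deadline to 3 June 2010.
The other events in the timeline have no effect on the limitation period under the stated rules.
Filing on 12 September 2010 missed the 3 June 2010 deadline — the action is time-barred.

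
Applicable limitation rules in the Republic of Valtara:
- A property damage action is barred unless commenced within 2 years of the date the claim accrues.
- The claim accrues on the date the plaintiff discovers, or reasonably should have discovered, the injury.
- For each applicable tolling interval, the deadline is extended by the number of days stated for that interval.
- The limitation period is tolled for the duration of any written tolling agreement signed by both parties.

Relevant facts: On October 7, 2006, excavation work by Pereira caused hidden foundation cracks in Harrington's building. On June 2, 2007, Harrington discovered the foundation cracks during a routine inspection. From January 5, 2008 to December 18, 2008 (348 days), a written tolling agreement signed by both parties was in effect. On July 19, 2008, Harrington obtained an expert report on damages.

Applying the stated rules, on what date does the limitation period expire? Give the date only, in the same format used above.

Under the discovery rule, the claim accrued on June 2, 2007, when Harrington discovered the injury — not on the October 7, 2006 date of the underlying act.
Adding the 2 years base period to June 2, 2007 gives a deadline of June 2, 2009, before any tolling.
Because the written tolling agreement ran from January 5, 2008 to December 18, 2008, the deadline is extended by 348 days to May 16, 2010.
The other events in the timeline have no effect on the limitation period under the stated rules.

May 16, 2010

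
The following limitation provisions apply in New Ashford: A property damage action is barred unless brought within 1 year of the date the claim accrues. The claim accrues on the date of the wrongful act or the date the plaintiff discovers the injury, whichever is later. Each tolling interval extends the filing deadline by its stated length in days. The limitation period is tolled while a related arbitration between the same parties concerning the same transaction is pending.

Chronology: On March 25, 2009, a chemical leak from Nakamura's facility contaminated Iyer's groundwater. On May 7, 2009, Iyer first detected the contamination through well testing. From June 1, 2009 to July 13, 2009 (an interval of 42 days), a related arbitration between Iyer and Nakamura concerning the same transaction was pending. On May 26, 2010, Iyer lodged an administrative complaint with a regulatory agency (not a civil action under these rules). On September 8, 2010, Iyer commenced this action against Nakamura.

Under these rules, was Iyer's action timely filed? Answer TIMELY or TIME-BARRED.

TIME-BARRED

The claim accrued on May 7, 2009 — the later of the March 25, 2009 act and the May 7, 2009 discovery.
Adding the 1 year base period to May 7, 2009 gives a deadline of May 7, 2010, before any tolling.
The pending related arbitration from June 1, 2009 to July 13, 2009 tolled the period for 42 days, extending the deadline to June 18, 2010.
None of the other events listed affects the running of the period under the stated rules.
Filing on September 8, 2010 missed the June 18, 2010 deadline — the action is time-barred.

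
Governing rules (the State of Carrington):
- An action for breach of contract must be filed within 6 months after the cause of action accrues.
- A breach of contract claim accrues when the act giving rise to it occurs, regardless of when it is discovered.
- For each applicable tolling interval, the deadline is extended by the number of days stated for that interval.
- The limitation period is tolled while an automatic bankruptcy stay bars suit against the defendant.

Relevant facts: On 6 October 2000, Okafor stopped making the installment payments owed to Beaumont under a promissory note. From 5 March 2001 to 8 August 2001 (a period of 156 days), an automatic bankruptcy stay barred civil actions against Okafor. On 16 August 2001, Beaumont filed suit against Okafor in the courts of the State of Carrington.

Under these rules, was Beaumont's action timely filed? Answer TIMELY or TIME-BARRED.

The limitation period began to run on 6 October 2000.
Adding the 6 months base period to 6 October 2000 gives a deadline of 6 April 2001, before any tolling.
The period was tolled for 156 days by the automatic bankruptcy stay (5 March 2001 to 8 August 2001), pushing the deadline to 9 September 2001.
Beaumont filed on 16 August 2001, before the 9 September 2001 deadline, so the action is timely.

TIMELY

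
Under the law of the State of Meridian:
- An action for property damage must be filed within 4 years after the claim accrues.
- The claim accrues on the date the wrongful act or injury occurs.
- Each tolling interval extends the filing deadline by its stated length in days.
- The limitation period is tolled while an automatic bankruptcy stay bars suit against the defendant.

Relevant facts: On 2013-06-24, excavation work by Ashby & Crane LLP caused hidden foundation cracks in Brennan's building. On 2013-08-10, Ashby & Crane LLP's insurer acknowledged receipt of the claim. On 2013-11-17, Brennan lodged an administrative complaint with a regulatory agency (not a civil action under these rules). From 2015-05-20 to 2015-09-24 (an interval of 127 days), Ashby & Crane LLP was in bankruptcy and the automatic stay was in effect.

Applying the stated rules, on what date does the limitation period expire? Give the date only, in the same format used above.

The claim accrued on 2013-06-24, when the wrongful act occurred.
Adding the 4 years base period to 2013-06-24 gives a deadline of 2017-06-24, before any tolling.
The period was tolled for 127 days by the automatic bankruptcy stay (2015-05-20 to 2015-09-24), pushing the deadline to 2017-10-29.
None of the other events listed affects the running of the period under the stated rules.

2017-10-29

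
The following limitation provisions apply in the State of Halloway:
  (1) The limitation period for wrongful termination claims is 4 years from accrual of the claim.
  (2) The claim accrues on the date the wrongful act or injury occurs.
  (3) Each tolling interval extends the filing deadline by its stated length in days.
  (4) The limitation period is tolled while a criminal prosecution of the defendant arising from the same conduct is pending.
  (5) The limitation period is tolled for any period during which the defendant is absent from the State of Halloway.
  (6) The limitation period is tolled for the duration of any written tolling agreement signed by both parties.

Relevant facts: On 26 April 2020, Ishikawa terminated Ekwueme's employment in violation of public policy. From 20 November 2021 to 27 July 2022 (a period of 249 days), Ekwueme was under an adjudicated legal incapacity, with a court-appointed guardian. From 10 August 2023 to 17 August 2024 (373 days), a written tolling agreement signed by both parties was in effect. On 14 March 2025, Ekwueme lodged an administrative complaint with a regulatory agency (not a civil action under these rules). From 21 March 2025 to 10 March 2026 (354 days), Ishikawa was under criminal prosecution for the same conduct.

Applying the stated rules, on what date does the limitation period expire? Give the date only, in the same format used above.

The claim accrued on 26 April 2020, the date of the act.
4 years from 26 April 2020 is 26 April 2024.
The period was tolled for 373 days by the written tolling agreement (10 August 2023 to 17 August 2024), pushing the deadline to 4 May 2025.
The pending criminal prosecution from 21 March 2025 to 10 March 2026 tolled the period for 354 days, extending the deadline to 23 April 2026.
No stated provision tolls the period for the plaintiff's incapacity, so the interval from 20 November 2021 to 27 July 2022 has no effect on the deadline.
Nothing else in the chronology tolls or restarts the period.

23 April 2026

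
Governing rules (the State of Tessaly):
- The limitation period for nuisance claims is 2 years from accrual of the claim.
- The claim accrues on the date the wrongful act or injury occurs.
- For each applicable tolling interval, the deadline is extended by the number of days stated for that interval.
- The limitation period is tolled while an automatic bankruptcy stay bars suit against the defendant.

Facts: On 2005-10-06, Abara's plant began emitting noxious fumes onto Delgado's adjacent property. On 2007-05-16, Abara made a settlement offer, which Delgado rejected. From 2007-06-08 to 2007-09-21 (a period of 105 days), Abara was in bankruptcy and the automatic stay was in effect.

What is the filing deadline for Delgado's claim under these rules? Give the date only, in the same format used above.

The claim accrued on 2005-10-06, when the wrongful act occurred.
Adding the 2 years base period to 2005-10-06 gives a deadline of 2007-10-06, before any tolling.
The automatic bankruptcy stay from 2007-06-08 to 2007-09-21 tolled the period for 105 days, extending the deadline to 2008-01-19.
Nothing else in the chronology tolls or restarts the period.

2008-01-19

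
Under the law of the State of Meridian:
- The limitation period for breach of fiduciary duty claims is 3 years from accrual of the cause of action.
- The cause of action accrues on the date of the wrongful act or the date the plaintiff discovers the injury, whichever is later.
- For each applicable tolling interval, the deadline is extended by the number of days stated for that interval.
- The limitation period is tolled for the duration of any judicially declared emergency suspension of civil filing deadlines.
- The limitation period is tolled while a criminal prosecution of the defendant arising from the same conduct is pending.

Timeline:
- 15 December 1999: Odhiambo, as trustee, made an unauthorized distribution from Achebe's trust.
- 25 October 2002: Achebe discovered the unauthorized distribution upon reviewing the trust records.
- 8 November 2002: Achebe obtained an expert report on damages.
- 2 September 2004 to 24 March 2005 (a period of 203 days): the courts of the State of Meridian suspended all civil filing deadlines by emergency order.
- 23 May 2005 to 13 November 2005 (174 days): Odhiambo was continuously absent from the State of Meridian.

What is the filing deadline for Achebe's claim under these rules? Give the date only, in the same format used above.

16 May 2006

The claim accrued on 25 October 2002 — the later of the 15 December 1999 act and the 25 October 2002 discovery.
The untolled deadline — 3 years after 25 October 2002 — is 25 October 2005.
The emergency suspension of filing deadlines from 2 September 2004 to 24 March 2005 tolled the period for 203 days, extending the deadline to 16 May 2006.
Although the defendant's absence ran from 23 May 2005 to 13 November 2005, the stated rules do not make that a tolling event, so it is disregarded.
The other events in the timeline have no effect on the limitation period under the stated rules.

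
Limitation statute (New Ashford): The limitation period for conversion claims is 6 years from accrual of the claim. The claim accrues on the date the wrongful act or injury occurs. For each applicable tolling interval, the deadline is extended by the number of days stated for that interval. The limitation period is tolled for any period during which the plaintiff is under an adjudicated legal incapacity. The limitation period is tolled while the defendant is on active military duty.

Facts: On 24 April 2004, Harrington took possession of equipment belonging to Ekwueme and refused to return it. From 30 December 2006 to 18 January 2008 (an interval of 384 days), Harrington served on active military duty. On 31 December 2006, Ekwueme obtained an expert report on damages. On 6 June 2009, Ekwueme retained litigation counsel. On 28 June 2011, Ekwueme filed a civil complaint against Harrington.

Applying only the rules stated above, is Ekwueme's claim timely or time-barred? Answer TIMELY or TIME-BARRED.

The limitation period began to run on 24 April 2004.
The untolled deadline — 6 years after 24 April 2004 — is 24 April 2010.
The defendant's active military service from 30 December 2006 to 18 January 2008 tolled the period for 384 days, extending the deadline to 13 May 2011.
Nothing else in the chronology tolls or restarts the period.
Ekwueme filed on 28 June 2011, after the 13 May 2011 deadline, so the action is time-barred.

TIME-BARRED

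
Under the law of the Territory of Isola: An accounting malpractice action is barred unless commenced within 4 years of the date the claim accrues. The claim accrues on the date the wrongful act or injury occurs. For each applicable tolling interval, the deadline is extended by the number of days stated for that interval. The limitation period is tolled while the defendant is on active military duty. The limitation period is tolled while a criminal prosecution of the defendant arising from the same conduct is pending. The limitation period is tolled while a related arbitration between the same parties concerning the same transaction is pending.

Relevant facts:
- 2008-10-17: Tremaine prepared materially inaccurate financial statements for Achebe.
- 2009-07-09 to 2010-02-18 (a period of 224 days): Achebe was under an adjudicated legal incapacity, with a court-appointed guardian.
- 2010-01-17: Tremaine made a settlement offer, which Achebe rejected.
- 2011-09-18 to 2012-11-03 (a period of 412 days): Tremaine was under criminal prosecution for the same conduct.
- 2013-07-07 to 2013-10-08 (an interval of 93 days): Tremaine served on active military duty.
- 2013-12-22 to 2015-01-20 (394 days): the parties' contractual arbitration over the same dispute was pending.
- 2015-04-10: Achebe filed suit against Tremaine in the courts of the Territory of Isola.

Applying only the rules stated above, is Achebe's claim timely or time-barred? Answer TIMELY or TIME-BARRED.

TIME-BARRED

The claim accrued on 2008-10-17, when the wrongful act occurred.
4 years from 2008-10-17 is 2012-10-17.
The pending criminal prosecution from 2011-09-18 to 2012-11-03 tolled the period for 412 days, extending the deadline to 2013-12-03.
The defendant's active military service from 2013-07-07 to 2013-10-08 tolled the period for 93 days, extending the deadline to 2014-03-06.
Because the pending related arbitration ran from 2013-12-22 to 2015-01-20, the deadline is extended by 394 days to 2015-04-04.
No stated provision tolls the period for the plaintiff's incapacity, so the interval from 2009-07-09 to 2010-02-18 has no effect on the deadline.
None of the other events listed affects the running of the period under the stated rules.
The 2015-04-10 filing falls after the 2015-04-04 deadline; the claim is time-barred.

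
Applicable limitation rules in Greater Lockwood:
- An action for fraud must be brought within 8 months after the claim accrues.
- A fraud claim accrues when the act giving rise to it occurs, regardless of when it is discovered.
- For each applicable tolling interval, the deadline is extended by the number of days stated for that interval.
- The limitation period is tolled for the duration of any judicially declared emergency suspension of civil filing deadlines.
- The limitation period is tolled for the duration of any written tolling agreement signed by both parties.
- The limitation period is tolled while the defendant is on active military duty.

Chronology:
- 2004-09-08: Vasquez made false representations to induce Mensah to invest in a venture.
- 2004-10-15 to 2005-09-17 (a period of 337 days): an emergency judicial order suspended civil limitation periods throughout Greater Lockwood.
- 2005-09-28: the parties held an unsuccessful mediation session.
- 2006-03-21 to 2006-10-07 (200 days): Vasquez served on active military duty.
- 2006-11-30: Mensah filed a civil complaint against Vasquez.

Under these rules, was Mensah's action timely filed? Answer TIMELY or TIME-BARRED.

The claim accrued on 2004-09-08, when the wrongful act occurred.
The untolled deadline — 8 months after 2004-09-08 — is 2005-05-08.
Because the emergency suspension of filing deadlines ran from 2004-10-15 to 2005-09-17, the deadline is extended by 337 days to 2006-04-10.
Because the defendant's active military service ran from 2006-03-21 to 2006-10-07, the deadline is extended by 200 days to 2006-10-27.
Nothing else in the chronology tolls or restarts the period.
The 2006-11-30 filing falls after the 2006-10-27 deadline; the claim is time-barred.

TIME-BARRED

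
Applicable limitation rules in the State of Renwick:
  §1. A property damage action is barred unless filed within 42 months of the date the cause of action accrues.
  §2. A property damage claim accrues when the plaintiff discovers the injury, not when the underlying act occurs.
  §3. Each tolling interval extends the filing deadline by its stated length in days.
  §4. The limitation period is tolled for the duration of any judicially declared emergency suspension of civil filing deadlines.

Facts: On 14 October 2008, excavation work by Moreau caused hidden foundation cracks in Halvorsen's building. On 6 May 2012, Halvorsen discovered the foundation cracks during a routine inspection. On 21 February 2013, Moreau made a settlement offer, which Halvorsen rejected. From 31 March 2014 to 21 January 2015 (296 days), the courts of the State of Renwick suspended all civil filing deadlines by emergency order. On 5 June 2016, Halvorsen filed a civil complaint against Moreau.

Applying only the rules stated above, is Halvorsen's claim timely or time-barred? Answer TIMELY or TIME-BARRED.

The claim did not accrue until Halvorsen discovered the injury on 6 May 2012; the 14 October 2008 act date does not start the clock under the stated rule.
The untolled deadline — 42 months after 6 May 2012 — is 6 November 2015.
The emergency suspension of filing deadlines from 31 March 2014 to 21 January 2015 tolled the period for 296 days, extending the deadline to 28 August 2016.
The other events in the timeline have no effect on the limitation period under the stated rules.
The 5 June 2016 filing precedes the 28 August 2016 deadline; the claim is timely.

TIMELY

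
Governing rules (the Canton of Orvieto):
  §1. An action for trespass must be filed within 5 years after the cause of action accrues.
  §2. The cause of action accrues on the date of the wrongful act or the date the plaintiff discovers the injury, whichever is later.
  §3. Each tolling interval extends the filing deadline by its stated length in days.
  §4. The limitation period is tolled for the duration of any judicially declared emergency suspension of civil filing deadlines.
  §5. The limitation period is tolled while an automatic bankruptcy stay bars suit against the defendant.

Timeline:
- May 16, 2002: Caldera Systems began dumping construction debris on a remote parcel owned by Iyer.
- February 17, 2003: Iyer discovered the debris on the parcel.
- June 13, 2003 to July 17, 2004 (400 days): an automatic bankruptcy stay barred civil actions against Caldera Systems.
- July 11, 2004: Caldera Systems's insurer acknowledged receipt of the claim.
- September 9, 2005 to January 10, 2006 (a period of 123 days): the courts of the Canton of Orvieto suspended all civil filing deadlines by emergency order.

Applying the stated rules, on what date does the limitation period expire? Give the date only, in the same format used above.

July 24, 2009

Taking the later of the act (May 16, 2002) and discovery (February 17, 2003), the claim accrued on February 17, 2003.
5 years from February 17, 2003 is February 17, 2008.
Because the automatic bankruptcy stay ran from June 13, 2003 to July 17, 2004, the deadline is extended by 400 days to March 23, 2009.
The period was tolled for 123 days by the emergency suspension of filing deadlines (September 9, 2005 to January 10, 2006), pushing the deadline to July 24, 2009.
The other events in the timeline have no effect on the limitation period under the stated rules.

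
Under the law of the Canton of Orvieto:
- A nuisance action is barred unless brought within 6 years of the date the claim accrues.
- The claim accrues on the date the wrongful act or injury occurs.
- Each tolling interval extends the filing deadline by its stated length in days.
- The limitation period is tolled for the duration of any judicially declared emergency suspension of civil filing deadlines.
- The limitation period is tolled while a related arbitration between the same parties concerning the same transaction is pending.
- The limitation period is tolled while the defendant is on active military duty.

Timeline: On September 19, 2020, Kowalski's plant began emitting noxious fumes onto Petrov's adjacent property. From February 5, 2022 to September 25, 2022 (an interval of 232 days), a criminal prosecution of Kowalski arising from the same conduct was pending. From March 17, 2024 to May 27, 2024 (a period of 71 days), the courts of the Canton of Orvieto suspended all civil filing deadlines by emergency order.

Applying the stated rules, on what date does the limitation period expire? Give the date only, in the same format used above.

November 29, 2026

The claim accrued on September 19, 2020, the date of the act.
Adding the 6 years base period to September 19, 2020 gives a deadline of September 19, 2026, before any tolling.
The emergency suspension of filing deadlines from March 17, 2024 to May 27, 2024 tolled the period for 71 days, extending the deadline to November 29, 2026.
The pending criminal prosecution from February 5, 2022 to September 25, 2022 does not toll the period, because no stated rule makes a criminal prosecution a tolling event.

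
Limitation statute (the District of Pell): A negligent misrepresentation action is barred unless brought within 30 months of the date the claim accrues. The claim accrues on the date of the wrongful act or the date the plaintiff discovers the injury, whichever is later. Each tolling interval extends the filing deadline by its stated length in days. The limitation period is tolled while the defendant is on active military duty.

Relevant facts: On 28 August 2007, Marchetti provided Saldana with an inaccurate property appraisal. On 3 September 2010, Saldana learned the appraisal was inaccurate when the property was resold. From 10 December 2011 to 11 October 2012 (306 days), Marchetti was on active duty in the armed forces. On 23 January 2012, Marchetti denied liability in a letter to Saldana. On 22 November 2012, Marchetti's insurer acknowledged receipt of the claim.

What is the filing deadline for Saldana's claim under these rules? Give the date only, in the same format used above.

Because discovery on 3 September 2010 post-dates the 28 August 2007 act, accrual under the later-of rule falls on 3 September 2010.
The untolled deadline — 30 months after 3 September 2010 — is 3 March 2013.
Because the defendant's active military service ran from 10 December 2011 to 11 October 2012, the deadline is extended by 306 days to 3 January 2014.
Nothing else in the chronology tolls or restarts the period.

3 January 2014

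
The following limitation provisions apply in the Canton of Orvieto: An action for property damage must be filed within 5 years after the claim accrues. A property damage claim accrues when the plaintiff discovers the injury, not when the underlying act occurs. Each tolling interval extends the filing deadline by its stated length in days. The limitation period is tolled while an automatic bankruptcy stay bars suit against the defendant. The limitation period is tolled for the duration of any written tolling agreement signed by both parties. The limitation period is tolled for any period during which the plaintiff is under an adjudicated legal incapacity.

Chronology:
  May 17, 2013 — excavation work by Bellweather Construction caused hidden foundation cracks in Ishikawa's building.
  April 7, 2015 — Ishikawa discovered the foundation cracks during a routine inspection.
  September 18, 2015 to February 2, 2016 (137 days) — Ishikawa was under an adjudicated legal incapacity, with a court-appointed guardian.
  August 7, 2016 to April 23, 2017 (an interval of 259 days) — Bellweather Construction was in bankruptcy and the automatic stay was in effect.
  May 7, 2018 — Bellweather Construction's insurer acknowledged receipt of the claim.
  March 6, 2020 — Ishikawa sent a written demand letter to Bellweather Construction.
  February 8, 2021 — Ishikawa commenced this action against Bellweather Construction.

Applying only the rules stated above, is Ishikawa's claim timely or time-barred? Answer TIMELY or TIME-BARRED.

TIMELY

Under the discovery rule, the claim accrued on April 7, 2015, when Ishikawa discovered the injury — not on the May 17, 2013 date of the underlying act.
5 years from April 7, 2015 is April 7, 2020.
The period was tolled for 137 days by the plaintiff's legal incapacity (September 18, 2015 to February 2, 2016), pushing the deadline to August 22, 2020.
Because the automatic bankruptcy stay ran from August 7, 2016 to April 23, 2017, the deadline is extended by 259 days to May 8, 2021.
None of the other events listed affects the running of the period under the stated rules.
Filing on February 8, 2021 beat the May 8, 2021 deadline — the action is timely.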